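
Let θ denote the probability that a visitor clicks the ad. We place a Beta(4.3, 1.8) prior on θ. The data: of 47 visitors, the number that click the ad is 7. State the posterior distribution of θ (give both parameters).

The binomial likelihood is conjugate to the Beta prior: with 7 successes and 40 failures, the posterior is Beta(4.3+7, 1.8+40) = Beta(11.3, 41.8).

Posterior: Beta(11.3, 41.8)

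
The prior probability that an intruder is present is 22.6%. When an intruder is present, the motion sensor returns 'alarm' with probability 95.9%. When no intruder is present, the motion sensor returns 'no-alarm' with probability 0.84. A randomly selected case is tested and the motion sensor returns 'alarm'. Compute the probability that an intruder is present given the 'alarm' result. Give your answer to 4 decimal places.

P(H | E) ≈ 0.6364

Let H be the event that an intruder is present. P(H) = 0.226, so P(¬H) = 0.774. With E the 'alarm' result, P(E|H) = 0.959 and P(E|¬H) = 0.16.
P(E) = 0.959·0.226 + 0.16·0.774 = 0.21673 + 0.12384 = 0.34057.
By Bayes' theorem, P(H|E) = 0.21673 / 0.34057 = 0.6364.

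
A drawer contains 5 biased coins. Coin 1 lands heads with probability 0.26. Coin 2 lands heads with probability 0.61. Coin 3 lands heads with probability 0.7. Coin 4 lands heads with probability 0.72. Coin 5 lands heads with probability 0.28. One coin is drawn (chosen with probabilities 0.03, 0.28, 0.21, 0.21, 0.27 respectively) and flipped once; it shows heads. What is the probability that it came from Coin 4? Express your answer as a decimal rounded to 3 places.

Posterior probability ≈ 0.274

Tabulate prior·likelihood by source: [1] prior 0.03, lik 0.26, product 0.007800; [2] prior 0.28, lik 0.61, product 0.1708; [3] prior 0.21, lik 0.7, product 0.1470; [4] prior 0.21, lik 0.72, product 0.1512; [5] prior 0.27, lik 0.28, product 0.07560.
Normalizing constant = 0.55240; the posterior for Coin 4 is its product over the sum, 0.1512/0.55240 = 0.274.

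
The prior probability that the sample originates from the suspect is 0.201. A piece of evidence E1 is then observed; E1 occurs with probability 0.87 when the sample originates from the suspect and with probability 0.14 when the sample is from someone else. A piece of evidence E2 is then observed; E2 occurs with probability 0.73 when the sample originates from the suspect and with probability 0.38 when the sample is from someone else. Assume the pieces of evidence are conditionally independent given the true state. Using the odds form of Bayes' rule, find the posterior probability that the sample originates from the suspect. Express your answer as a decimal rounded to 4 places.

Posterior probability ≈ 0.7502

Prior odds = 0.201/(1−0.201) = 0.25156.
Likelihood ratio for E1 = 0.87/0.14 = 6.2143.
Likelihood ratio for E2 = 0.73/0.38 = 1.9211.
Posterior odds = prior odds × LR₁ × LR₂ = 3.0032.
Posterior probability = odds/(1+odds) = 3.0032/4.0032 = 0.7502.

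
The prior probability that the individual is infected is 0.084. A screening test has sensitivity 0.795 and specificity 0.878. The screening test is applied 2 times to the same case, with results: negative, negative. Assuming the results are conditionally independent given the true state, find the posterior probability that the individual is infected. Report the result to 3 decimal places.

Let H be the event that the individual is infected; start with P(H) = 0.084. P('positive'|H) = 0.795, P('positive'|¬H) = 0.122.
Update on result 1 ('negative'): P(H) ← 0.205·0.0840 / (0.205·0.0840 + 0.878·0.9160) = 0.017220/0.82147 = 0.0210.
Update on result 2 ('negative'): P(H) ← 0.205·0.0210 / (0.205·0.0210 + 0.878·0.9790) = 0.0042973/0.86389 = 0.0050.

Posterior P(H) ≈ 0.005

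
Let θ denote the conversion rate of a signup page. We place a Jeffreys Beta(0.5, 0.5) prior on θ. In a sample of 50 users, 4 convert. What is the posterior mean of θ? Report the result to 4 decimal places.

The binomial likelihood is conjugate to the Beta prior: with 4 successes and 46 failures, the posterior is Beta(0.5+4, 0.5+46) = Beta(4.5, 46.5).
E[θ | data] = 4.5/(4.5+46.5) = 0.0882.

Posterior mean ≈ 0.0882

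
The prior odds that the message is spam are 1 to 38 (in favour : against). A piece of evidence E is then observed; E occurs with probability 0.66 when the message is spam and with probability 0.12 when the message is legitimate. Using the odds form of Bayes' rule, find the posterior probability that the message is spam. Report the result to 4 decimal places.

Prior odds = 1/38 = 0.026316.
Likelihood ratio for E = 0.66/0.12 = 5.5000.
Posterior odds = prior odds × LR = 0.14474.
Posterior probability = odds/(1+odds) = 0.14474/1.1447 = 0.1264.

Posterior probability ≈ 0.1264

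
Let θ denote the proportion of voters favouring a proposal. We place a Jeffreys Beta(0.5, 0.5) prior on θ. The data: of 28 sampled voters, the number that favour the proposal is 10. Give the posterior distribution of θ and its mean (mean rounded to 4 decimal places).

Observing 10 successes and 18 failures updates Beta(0.5, 0.5) by adding the success and failure counts to the two shape parameters: α = 0.5+10 = 10.5, β = 0.5+18 = 18.5.
Posterior mean = α/(α+β) = 10.5/29 = 0.3621.

Posterior: Beta(10.5, 18.5); mean ≈ 0.3621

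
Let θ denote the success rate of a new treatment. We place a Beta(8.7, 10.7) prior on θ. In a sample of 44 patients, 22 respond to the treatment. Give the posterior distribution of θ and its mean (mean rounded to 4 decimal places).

Observing 22 successes and 22 failures updates Beta(8.7, 10.7) by adding the success and failure counts to the two shape parameters: α = 8.7+22 = 30.7, β = 10.7+22 = 32.7.
Posterior mean = α/(α+β) = 30.7/63.4 = 0.4842.

Posterior: Beta(30.7, 32.7); mean ≈ 0.4842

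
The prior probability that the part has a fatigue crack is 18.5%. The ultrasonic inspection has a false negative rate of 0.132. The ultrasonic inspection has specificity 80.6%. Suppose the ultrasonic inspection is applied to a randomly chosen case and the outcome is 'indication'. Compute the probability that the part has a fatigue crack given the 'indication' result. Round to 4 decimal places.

P(H | E) ≈ 0.5039

Let H be the event that the part has a fatigue crack. P(H) = 0.185, so P(¬H) = 0.815. With E the 'indication' result, P(E|H) = 0.868 and P(E|¬H) = 0.194.
P(E) = 0.868·0.185 + 0.194·0.815 = 0.16058 + 0.15811 = 0.31869.
By Bayes' theorem, P(H|E) = 0.16058 / 0.31869 = 0.5039.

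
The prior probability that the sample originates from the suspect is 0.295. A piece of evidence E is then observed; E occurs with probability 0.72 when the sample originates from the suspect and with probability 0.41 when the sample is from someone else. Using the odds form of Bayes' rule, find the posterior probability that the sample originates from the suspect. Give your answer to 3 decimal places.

Prior odds = 0.295/(1−0.295) = 0.41844.
Likelihood ratio for E = 0.72/0.41 = 1.7561.
Posterior odds = prior odds × LR = 0.73482.
Posterior probability = odds/(1+odds) = 0.73482/1.7348 = 0.424.

Posterior probability ≈ 0.424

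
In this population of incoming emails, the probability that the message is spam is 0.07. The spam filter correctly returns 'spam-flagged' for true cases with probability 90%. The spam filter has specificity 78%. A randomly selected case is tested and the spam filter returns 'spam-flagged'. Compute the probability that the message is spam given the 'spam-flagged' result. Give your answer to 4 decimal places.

Write H for 'the message is spam'. Prior odds H:¬H = 0.07/0.93 = 0.075269. For the 'spam-flagged' outcome, the likelihood ratio is 0.9/0.22 = 4.0909.
Posterior odds = 0.075269 × 4.0909 = 0.30792, so P(H|E) = 0.30792/(1+0.30792) = 0.2354.

P(H | E) ≈ 0.2354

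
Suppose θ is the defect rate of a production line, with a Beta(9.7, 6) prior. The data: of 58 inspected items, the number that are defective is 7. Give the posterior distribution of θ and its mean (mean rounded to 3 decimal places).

Observing 7 successes and 51 failures updates Beta(9.7, 6) by adding the success and failure counts to the two shape parameters: α = 9.7+7 = 16.7, β = 6+51 = 57.
E[θ | data] = 16.7/(16.7+57) = 0.227.

Posterior: Beta(16.7, 57); mean ≈ 0.227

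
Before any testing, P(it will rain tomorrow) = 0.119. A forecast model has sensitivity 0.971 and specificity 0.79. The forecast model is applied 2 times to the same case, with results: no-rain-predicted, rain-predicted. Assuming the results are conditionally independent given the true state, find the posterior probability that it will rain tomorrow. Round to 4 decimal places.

Posterior P(H) ≈ 0.0224

With H the event that it will rain tomorrow, the joint likelihood of the observed sequence is P(data|H) = 0.029·0.971 = 0.028159 and P(data|¬H) = 0.79·0.21 = 0.16590.
Bayes: P(H|data) = 0.119·0.028159 / (0.119·0.028159 + 0.881·0.16590) = 0.0033509/0.14951 = 0.0224.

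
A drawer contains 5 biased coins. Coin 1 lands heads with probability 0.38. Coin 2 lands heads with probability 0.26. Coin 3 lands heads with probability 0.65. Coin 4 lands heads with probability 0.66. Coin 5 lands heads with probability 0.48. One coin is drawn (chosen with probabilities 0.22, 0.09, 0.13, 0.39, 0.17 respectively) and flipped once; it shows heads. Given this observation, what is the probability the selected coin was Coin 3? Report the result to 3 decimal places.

Tabulate prior·likelihood by source: [1] prior 0.22, lik 0.38, product 0.08360; [2] prior 0.09, lik 0.26, product 0.02340; [3] prior 0.13, lik 0.65, product 0.08450; [4] prior 0.39, lik 0.66, product 0.2574; [5] prior 0.17, lik 0.48, product 0.08160.
Normalizing constant = 0.53050; the posterior for Coin 3 is its product over the sum, 0.08450/0.53050 = 0.159.

Posterior probability ≈ 0.159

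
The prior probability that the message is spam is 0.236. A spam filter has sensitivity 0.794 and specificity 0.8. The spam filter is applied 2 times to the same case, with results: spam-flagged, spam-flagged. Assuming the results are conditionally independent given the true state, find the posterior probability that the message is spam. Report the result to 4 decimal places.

Posterior P(H) ≈ 0.8296

Let H be the event that the message is spam; start with P(H) = 0.236. P('spam-flagged'|H) = 0.794, P('spam-flagged'|¬H) = 0.2.
Update on result 1 ('spam-flagged'): P(H) ← 0.794·0.2360 / (0.794·0.2360 + 0.2·0.7640) = 0.18738/0.34018 = 0.5508.
Update on result 2 ('spam-flagged'): P(H) ← 0.794·0.5508 / (0.794·0.5508 + 0.2·0.4492) = 0.43736/0.52719 = 0.8296.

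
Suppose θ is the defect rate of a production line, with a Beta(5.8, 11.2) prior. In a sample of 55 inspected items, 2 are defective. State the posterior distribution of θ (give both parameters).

Observing 2 successes and 53 failures updates Beta(5.8, 11.2) by adding the success and failure counts to the two shape parameters: α = 5.8+2 = 7.8, β = 11.2+53 = 64.2.

Posterior: Beta(7.8, 64.2)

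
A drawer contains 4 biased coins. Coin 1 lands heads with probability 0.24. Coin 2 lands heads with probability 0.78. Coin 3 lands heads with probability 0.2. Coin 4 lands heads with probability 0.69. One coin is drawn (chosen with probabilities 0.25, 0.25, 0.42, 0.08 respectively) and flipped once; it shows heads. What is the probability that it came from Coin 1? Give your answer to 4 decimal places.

P(heads|C1) = 0.24; P(heads|C2) = 0.78; P(heads|C3) = 0.2; P(heads|C4) = 0.69.
Prior × likelihood for each source: 0.25·0.24=0.06000, 0.25·0.78=0.1950, 0.42·0.2=0.08400, 0.08·0.69=0.05520. Summing gives P(heads) = 0.39420.
P(Coin 1 | heads) = 0.06000 / 0.39420 = 0.1522.

Posterior probability ≈ 0.1522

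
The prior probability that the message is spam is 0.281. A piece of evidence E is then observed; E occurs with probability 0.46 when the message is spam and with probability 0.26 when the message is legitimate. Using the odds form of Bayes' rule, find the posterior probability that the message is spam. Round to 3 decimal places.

Posterior probability ≈ 0.409

Prior odds = 0.281/(1−0.281) = 0.39082. In log-odds, ln(0.39082) = -0.93951.
Add log likelihood ratio: ln(1.7692) = 0.57054.
Posterior log-odds = -0.36896, so posterior odds = exp(-0.36896) = 0.69145. Converting, P(H|E) = 0.69145/1.6915 = 0.409.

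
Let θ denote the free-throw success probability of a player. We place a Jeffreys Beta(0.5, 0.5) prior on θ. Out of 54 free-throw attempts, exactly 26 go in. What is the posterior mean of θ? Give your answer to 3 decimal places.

Posterior mean ≈ 0.482

The binomial likelihood is conjugate to the Beta prior: with 26 successes and 28 failures, the posterior is Beta(0.5+26, 0.5+28) = Beta(26.5, 28.5).
Posterior mean = α/(α+β) = 26.5/55 = 0.482.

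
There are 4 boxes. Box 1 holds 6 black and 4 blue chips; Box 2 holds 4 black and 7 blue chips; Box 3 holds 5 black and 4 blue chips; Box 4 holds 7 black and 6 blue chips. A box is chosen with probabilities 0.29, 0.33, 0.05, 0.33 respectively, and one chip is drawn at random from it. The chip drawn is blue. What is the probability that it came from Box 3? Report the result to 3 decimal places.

P(blue|Box 1) = 0.4; P(blue|Box 2) = 0.6364; P(blue|Box 3) = 0.4444; P(blue|Box 4) = 0.4615.
Prior × likelihood for each source: 0.29·0.4=0.1160, 0.33·0.6364=0.2100, 0.05·0.4444=0.02222, 0.33·0.4615=0.1523. Summing gives P(blue) = 0.50053.
P(Box 3 | blue) = 0.02222 / 0.50053 = 0.044.

Posterior probability ≈ 0.044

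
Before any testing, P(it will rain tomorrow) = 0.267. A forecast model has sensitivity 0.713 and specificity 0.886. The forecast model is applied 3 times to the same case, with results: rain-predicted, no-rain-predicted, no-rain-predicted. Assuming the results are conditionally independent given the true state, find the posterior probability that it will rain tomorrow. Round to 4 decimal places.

With H the event that it will rain tomorrow, the joint likelihood of the observed sequence is P(data|H) = 0.713·0.287·0.287 = 0.058729 and P(data|¬H) = 0.114·0.886·0.886 = 0.089490.
Bayes: P(H|data) = 0.267·0.058729 / (0.267·0.058729 + 0.733·0.089490) = 0.015681/0.081277 = 0.1929.

Posterior P(H) ≈ 0.1929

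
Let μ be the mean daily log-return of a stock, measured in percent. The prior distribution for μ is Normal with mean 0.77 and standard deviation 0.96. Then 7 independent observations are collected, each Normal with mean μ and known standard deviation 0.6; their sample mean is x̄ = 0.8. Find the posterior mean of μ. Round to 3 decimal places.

With known σ, the Normal prior is conjugate. Weight on the data is w = (n/σ²)/(n/σ² + 1/τ₀²) = 19.4444/(19.4444+1.08507) = 0.94715.
Posterior mean = w·x̄ + (1−w)·μ₀ = 0.94715·0.8 + 0.052854·0.77 = 0.798.

Posterior mean ≈ 0.798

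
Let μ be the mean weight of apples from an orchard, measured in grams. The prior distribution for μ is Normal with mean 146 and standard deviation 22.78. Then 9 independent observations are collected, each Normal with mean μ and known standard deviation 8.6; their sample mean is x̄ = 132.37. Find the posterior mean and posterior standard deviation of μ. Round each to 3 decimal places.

Posterior mean ≈ 132.582; posterior SD ≈ 2.844

With known σ, the Normal prior is conjugate. Weight on the data is w = (n/σ²)/(n/σ² + 1/τ₀²) = 0.121687/(0.121687+0.00192705) = 0.98441.
Posterior mean = w·x̄ + (1−w)·μ₀ = 0.98441·132.37 + 0.015589·146 = 132.582. Posterior variance = 1/(0.121687+0.00192705) = 8.08967, so SD = 2.844.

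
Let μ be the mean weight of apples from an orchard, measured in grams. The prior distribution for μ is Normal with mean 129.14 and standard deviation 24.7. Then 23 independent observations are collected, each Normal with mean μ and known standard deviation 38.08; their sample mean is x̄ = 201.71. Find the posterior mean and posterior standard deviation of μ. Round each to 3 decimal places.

With known σ, the Normal prior is conjugate. Weight on the data is w = (n/σ²)/(n/σ² + 1/τ₀²) = 0.0158611/(0.0158611+0.00163910) = 0.90634.
Posterior mean = w·x̄ + (1−w)·μ₀ = 0.90634·201.71 + 0.093662·129.14 = 194.913. Posterior variance = 1/(0.0158611+0.00163910) = 57.1421, so SD = 7.559.

Posterior mean ≈ 194.913; posterior SD ≈ 7.559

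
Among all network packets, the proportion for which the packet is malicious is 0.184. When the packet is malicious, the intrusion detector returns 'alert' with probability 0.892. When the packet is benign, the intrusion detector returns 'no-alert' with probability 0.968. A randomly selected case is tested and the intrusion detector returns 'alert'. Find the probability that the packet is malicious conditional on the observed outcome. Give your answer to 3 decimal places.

Write H for 'the packet is malicious'. Prior odds H:¬H = 0.184/0.816 = 0.22549. For the 'alert' outcome, the likelihood ratio is 0.892/0.032 = 27.875.
Posterior odds = 0.22549 × 27.875 = 6.2855, so P(H|E) = 6.2855/(1+6.2855) = 0.863.

P(H | E) ≈ 0.863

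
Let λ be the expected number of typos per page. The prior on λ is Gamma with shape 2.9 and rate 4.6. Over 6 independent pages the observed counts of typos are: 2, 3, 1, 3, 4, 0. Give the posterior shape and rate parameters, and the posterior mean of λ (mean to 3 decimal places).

Total count ∑xᵢ = 13 over n = 6 pages.
Gamma is conjugate to the Poisson likelihood: posterior is Gamma(shape = 2.9+13 = 15.9, rate = 4.6+6 = 10.6).
Posterior mean = shape/rate = 15.9/10.6 = 1.500.

Posterior: Gamma(shape=15.9, rate=10.6); mean ≈ 1.500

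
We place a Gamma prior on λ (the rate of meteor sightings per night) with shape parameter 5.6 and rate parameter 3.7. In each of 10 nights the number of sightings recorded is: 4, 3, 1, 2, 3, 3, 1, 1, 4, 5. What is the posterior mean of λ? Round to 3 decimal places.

Total count ∑xᵢ = 27 over n = 10 nights.
Gamma is conjugate to the Poisson likelihood: posterior is Gamma(shape = 5.6+27 = 32.6, rate = 3.7+10 = 13.7).
E[λ | data] = 32.6/13.7 = 2.380.

Posterior mean ≈ 2.380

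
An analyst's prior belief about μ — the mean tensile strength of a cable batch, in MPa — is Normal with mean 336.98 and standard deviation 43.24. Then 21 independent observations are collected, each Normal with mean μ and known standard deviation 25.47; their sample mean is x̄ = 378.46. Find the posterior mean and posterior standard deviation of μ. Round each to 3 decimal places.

Prior precision 1/τ₀² = 1/43.24² = 0.00053485; data precision n/σ² = 21/25.47² = 0.0323714.
Posterior precision = 0.00053485 + 0.0323714 = 0.0329062, giving posterior SD = 1/√0.0329062 = 5.513.
Posterior mean = (0.00053485·336.98 + 0.0323714·378.46) / 0.0329062 = 377.786.

Posterior mean ≈ 377.786; posterior SD ≈ 5.513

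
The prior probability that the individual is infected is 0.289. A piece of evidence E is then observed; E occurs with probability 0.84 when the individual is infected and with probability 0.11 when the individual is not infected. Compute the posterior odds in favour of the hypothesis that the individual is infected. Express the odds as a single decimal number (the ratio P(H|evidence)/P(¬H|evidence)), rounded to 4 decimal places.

Posterior odds ≈ 3.1040

Prior odds = 0.289/(1−0.289) = 0.40647.
Likelihood ratio for E = 0.84/0.11 = 7.6364.
Posterior odds = prior odds × LR = 3.1040.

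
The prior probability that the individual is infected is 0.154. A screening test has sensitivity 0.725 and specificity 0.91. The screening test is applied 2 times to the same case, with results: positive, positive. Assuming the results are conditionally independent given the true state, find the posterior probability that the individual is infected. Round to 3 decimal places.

With H the event that the individual is infected, the joint likelihood of the observed sequence is P(data|H) = 0.725·0.725 = 0.52563 and P(data|¬H) = 0.09·0.09 = 0.0081000.
Bayes: P(H|data) = 0.154·0.52563 / (0.154·0.52563 + 0.846·0.0081000) = 0.080946/0.087799 = 0.9220.

Posterior P(H) ≈ 0.922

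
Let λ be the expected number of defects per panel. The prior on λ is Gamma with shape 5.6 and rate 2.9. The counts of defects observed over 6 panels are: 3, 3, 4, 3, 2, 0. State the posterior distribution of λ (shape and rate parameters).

Total count ∑xᵢ = 15 over n = 6 panels.
Gamma is conjugate to the Poisson likelihood: posterior is Gamma(shape = 5.6+15 = 20.6, rate = 2.9+6 = 8.9).

Posterior: Gamma(shape=20.6, rate=8.9)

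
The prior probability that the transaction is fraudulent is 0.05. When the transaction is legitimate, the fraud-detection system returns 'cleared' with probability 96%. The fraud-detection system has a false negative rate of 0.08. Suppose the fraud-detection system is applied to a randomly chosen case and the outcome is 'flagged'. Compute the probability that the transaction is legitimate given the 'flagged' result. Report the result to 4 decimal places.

Write H for 'the transaction is fraudulent'. Prior odds H:¬H = 0.05/0.95 = 0.052632. For the 'flagged' outcome, the likelihood ratio is 0.92/0.04 = 23.000.
Posterior odds = 0.052632 × 23.000 = 1.2105, so P(H|E) = 1.2105/(1+1.2105) = 0.5476. Then P(¬H|E) = 1 − 0.5476 = 0.4524.

P(¬H | E) ≈ 0.4524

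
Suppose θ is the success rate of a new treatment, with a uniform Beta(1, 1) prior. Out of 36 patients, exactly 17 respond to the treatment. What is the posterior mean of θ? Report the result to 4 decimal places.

Observing 17 successes and 19 failures updates Beta(1, 1) by adding the success and failure counts to the two shape parameters: α = 1+17 = 18, β = 1+19 = 20.
Posterior mean = α/(α+β) = 18/38 = 0.4737.

Posterior mean ≈ 0.4737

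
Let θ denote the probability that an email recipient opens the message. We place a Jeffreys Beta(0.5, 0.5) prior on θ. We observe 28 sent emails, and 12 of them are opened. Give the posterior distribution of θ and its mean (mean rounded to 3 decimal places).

Posterior: Beta(12.5, 16.5); mean ≈ 0.431

Observing 12 successes and 16 failures updates Beta(0.5, 0.5) by adding the success and failure counts to the two shape parameters: α = 0.5+12 = 12.5, β = 0.5+16 = 16.5.
E[θ | data] = 12.5/(12.5+16.5) = 0.431.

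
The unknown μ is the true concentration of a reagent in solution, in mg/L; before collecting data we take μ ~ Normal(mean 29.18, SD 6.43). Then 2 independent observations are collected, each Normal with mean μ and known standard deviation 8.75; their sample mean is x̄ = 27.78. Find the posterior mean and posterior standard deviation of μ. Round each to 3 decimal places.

Posterior mean ≈ 28.453; posterior SD ≈ 4.458

With known σ, the Normal prior is conjugate. Weight on the data is w = (n/σ²)/(n/σ² + 1/τ₀²) = 0.0261224/(0.0261224+0.0241868) = 0.51924.
Posterior mean = w·x̄ + (1−w)·μ₀ = 0.51924·27.78 + 0.48076·29.18 = 28.453. Posterior variance = 1/(0.0261224+0.0241868) = 19.8771, so SD = 4.458.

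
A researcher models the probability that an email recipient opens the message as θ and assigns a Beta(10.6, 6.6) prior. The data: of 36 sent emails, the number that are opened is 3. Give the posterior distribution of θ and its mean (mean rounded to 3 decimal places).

Observing 3 successes and 33 failures updates Beta(10.6, 6.6) by adding the success and failure counts to the two shape parameters: α = 10.6+3 = 13.6, β = 6.6+33 = 39.6.
E[θ | data] = 13.6/(13.6+39.6) = 0.256.

Posterior: Beta(13.6, 39.6); mean ≈ 0.256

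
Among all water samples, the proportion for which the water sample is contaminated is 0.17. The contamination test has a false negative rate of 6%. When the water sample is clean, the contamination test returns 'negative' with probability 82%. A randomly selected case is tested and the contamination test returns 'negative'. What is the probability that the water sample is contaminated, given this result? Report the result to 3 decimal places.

Let H be the event that the water sample is contaminated. P(H) = 0.17, so P(¬H) = 0.83. With E the 'negative' result, P(E|H) = 0.06 and P(E|¬H) = 0.82.
P(E) = 0.06·0.17 + 0.82·0.83 = 0.010200 + 0.68060 = 0.69080.
By Bayes' theorem, P(H|E) = 0.010200 / 0.69080 = 0.015.

P(H | E) ≈ 0.015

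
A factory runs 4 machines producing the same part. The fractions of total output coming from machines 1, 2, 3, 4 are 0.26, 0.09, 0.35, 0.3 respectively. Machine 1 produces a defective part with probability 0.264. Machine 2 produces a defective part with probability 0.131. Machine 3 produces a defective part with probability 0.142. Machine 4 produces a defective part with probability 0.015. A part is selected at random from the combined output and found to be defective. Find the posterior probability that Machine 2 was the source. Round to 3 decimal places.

Posterior probability ≈ 0.088

Tabulate prior·likelihood by source: [1] prior 0.26, lik 0.264, product 0.06864; [2] prior 0.09, lik 0.131, product 0.01179; [3] prior 0.35, lik 0.142, product 0.04970; [4] prior 0.3, lik 0.015, product 0.004500.
Normalizing constant = 0.13463; the posterior for Machine 2 is its product over the sum, 0.01179/0.13463 = 0.088.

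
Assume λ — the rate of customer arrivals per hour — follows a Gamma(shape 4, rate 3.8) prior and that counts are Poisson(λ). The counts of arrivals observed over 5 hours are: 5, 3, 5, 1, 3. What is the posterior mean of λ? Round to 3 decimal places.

Posterior mean ≈ 2.386

Total count ∑xᵢ = 17 over n = 5 hours.
Gamma is conjugate to the Poisson likelihood: posterior is Gamma(shape = 4+17 = 21, rate = 3.8+5 = 8.8).
E[λ | data] = 21/8.8 = 2.386.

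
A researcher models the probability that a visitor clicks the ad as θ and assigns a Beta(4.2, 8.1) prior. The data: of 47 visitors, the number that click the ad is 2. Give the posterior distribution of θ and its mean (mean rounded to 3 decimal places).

The binomial likelihood is conjugate to the Beta prior: with 2 successes and 45 failures, the posterior is Beta(4.2+2, 8.1+45) = Beta(6.2, 53.1).
Posterior mean = α/(α+β) = 6.2/59.3 = 0.105.

Posterior: Beta(6.2, 53.1); mean ≈ 0.105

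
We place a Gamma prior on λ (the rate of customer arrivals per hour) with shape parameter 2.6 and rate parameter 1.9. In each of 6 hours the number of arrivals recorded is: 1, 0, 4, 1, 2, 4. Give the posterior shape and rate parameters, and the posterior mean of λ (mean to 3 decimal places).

Posterior: Gamma(shape=14.6, rate=7.9); mean ≈ 1.848

Total count ∑xᵢ = 12 over n = 6 hours.
Gamma is conjugate to the Poisson likelihood: posterior is Gamma(shape = 2.6+12 = 14.6, rate = 1.9+6 = 7.9).
E[λ | data] = 14.6/7.9 = 1.848.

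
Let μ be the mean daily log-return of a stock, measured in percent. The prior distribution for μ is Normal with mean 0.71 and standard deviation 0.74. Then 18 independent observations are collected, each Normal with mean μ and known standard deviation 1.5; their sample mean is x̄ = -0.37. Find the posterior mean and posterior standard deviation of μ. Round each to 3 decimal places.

Posterior mean ≈ -0.169; posterior SD ≈ 0.319

Prior precision 1/τ₀² = 1/0.74² = 1.82615; data precision n/σ² = 18/1.5² = 8.00000.
Posterior precision = 1.82615 + 8.00000 = 9.82615, giving posterior SD = 1/√9.82615 = 0.319.
Posterior mean = (1.82615·0.71 + 8.00000·-0.37) / 9.82615 = -0.169.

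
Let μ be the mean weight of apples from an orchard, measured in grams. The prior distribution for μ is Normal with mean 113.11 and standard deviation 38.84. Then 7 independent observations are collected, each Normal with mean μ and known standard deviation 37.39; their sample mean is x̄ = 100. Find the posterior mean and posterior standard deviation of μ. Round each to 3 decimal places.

Posterior mean ≈ 101.533; posterior SD ≈ 13.280

With known σ, the Normal prior is conjugate. Weight on the data is w = (n/σ²)/(n/σ² + 1/τ₀²) = 0.00500711/(0.00500711+0.00066289) = 0.88309.
Posterior mean = w·x̄ + (1−w)·μ₀ = 0.88309·100 + 0.11691·113.11 = 101.533. Posterior variance = 1/(0.00500711+0.00066289) = 176.367, so SD = 13.280.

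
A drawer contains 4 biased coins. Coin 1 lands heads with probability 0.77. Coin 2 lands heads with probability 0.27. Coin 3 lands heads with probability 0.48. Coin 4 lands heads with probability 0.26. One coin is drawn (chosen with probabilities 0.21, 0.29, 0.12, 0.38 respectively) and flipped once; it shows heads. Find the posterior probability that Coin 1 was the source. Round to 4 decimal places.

Posterior probability ≈ 0.4079

P(heads|C1) = 0.77; P(heads|C2) = 0.27; P(heads|C3) = 0.48; P(heads|C4) = 0.26.
Prior × likelihood for each source: 0.21·0.77=0.1617, 0.29·0.27=0.07830, 0.12·0.48=0.05760, 0.38·0.26=0.09880. Summing gives P(heads) = 0.39640.
P(Coin 1 | heads) = 0.1617 / 0.39640 = 0.4079.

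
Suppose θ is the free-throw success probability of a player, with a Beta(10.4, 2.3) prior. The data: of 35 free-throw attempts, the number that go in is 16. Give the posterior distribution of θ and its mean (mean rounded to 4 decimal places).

Posterior: Beta(26.4, 21.3); mean ≈ 0.5535

The binomial likelihood is conjugate to the Beta prior: with 16 successes and 19 failures, the posterior is Beta(10.4+16, 2.3+19) = Beta(26.4, 21.3).
Posterior mean = α/(α+β) = 26.4/47.7 = 0.5535.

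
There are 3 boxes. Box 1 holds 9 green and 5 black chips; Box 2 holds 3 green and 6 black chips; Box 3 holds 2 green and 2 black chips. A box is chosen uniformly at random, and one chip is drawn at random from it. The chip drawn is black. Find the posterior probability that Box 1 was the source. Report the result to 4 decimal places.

Tabulate prior·likelihood by source: [1] prior 0.333333, lik 0.3571, product 0.1190; [2] prior 0.333333, lik 0.6667, product 0.2222; [3] prior 0.333333, lik 0.5, product 0.1667.
Normalizing constant = 0.50794; the posterior for Box 1 is its product over the sum, 0.1190/0.50794 = 0.2344.

Posterior probability ≈ 0.2344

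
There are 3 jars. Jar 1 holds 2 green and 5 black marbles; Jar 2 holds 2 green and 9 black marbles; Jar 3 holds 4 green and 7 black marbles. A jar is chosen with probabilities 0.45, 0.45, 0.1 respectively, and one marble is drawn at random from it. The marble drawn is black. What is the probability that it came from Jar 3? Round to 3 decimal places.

Posterior probability ≈ 0.084

P(black|Jar 1) = 0.7143; P(black|Jar 2) = 0.8182; P(black|Jar 3) = 0.6364.
Prior × likelihood for each source: 0.45·0.7143=0.3214, 0.45·0.8182=0.3682, 0.1·0.6364=0.06364. Summing gives P(black) = 0.75325.
P(Jar 3 | black) = 0.06364 / 0.75325 = 0.084.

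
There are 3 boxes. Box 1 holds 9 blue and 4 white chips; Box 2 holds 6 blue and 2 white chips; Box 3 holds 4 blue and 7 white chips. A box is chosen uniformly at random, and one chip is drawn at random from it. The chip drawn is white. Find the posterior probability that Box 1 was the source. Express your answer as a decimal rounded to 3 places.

P(white|Box 1) = 0.3077; P(white|Box 2) = 0.25; P(white|Box 3) = 0.6364.
Prior × likelihood for each source: 0.333333·0.3077=0.1026, 0.333333·0.25=0.08333, 0.333333·0.6364=0.2121. Summing gives P(white) = 0.39802.
P(Box 1 | white) = 0.1026 / 0.39802 = 0.258.

Posterior probability ≈ 0.258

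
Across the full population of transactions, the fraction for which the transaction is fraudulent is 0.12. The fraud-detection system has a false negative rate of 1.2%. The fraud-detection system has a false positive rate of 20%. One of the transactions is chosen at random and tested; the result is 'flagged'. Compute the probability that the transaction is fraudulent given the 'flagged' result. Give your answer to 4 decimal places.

P(H | E) ≈ 0.4025

Write H for 'the transaction is fraudulent'. Prior odds H:¬H = 0.12/0.88 = 0.13636. For the 'flagged' outcome, the likelihood ratio is 0.988/0.2 = 4.9400.
Posterior odds = 0.13636 × 4.9400 = 0.67364, so P(H|E) = 0.67364/(1+0.67364) = 0.4025.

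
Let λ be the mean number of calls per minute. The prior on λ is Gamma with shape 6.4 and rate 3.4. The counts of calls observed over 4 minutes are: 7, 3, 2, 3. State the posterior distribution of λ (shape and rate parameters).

The Poisson likelihood adds the total count to the shape and the number of exposure periods to the rate. Here ∑xᵢ = 15 and n = 4, so shape 6.4→21.4 and rate 3.4→7.4.

Posterior: Gamma(shape=21.4, rate=7.4)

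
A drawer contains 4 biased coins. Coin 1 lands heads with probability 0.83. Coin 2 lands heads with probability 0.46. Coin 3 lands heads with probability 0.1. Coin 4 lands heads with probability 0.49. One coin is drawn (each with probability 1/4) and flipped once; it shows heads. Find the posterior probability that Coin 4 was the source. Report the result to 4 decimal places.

P(heads|C1) = 0.83; P(heads|C2) = 0.46; P(heads|C3) = 0.1; P(heads|C4) = 0.49.
Prior × likelihood for each source: 0.25·0.83=0.2075, 0.25·0.46=0.1150, 0.25·0.1=0.02500, 0.25·0.49=0.1225. Summing gives P(heads) = 0.47000.
P(Coin 4 | heads) = 0.1225 / 0.47000 = 0.2606.

Posterior probability ≈ 0.2606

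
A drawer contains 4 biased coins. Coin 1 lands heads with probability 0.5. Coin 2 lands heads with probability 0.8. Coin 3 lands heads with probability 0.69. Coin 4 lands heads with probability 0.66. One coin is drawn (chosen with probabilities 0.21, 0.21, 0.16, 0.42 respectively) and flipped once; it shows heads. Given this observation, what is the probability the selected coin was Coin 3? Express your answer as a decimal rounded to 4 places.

P(heads|C1) = 0.5; P(heads|C2) = 0.8; P(heads|C3) = 0.69; P(heads|C4) = 0.66.
Prior × likelihood for each source: 0.21·0.5=0.1050, 0.21·0.8=0.1680, 0.16·0.69=0.1104, 0.42·0.66=0.2772. Summing gives P(heads) = 0.66060.
P(Coin 3 | heads) = 0.1104 / 0.66060 = 0.1671.

Posterior probability ≈ 0.1671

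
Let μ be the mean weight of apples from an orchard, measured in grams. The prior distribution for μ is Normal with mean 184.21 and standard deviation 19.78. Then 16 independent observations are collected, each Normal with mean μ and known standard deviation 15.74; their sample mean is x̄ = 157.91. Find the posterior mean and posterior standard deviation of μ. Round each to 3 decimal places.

Posterior mean ≈ 158.911; posterior SD ≈ 3.859

Prior precision 1/τ₀² = 1/19.78² = 0.00255592; data precision n/σ² = 16/15.74² = 0.0645819.
Posterior precision = 0.00255592 + 0.0645819 = 0.0671378, giving posterior SD = 1/√0.0671378 = 3.859.
Posterior mean = (0.00255592·184.21 + 0.0645819·157.91) / 0.0671378 = 158.911.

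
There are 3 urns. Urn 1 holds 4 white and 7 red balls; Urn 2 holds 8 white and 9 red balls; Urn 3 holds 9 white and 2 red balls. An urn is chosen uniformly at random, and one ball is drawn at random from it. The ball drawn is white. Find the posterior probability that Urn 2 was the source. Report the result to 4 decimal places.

Posterior probability ≈ 0.2848

P(white|Urn 1) = 0.3636; P(white|Urn 2) = 0.4706; P(white|Urn 3) = 0.8182.
Prior × likelihood for each source: 0.333333·0.3636=0.1212, 0.333333·0.4706=0.1569, 0.333333·0.8182=0.2727. Summing gives P(white) = 0.55080.
P(Urn 2 | white) = 0.1569 / 0.55080 = 0.2848.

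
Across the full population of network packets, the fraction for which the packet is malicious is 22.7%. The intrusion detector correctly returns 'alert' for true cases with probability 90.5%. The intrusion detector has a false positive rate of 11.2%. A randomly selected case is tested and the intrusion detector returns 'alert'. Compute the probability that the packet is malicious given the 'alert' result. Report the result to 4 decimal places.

Let H be the event that the packet is malicious. P(H) = 0.227, so P(¬H) = 0.773. With E the 'alert' result, P(E|H) = 0.905 and P(E|¬H) = 0.112.
P(E) = 0.905·0.227 + 0.112·0.773 = 0.20544 + 0.086576 = 0.29201.
By Bayes' theorem, P(H|E) = 0.20544 / 0.29201 = 0.7035.

P(H | E) ≈ 0.7035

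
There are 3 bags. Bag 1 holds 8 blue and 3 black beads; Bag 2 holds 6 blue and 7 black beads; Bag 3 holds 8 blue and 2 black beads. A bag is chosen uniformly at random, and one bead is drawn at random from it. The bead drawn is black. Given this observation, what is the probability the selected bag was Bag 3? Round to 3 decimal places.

Posterior probability ≈ 0.198

Tabulate prior·likelihood by source: [1] prior 0.333333, lik 0.2727, product 0.09091; [2] prior 0.333333, lik 0.5385, product 0.1795; [3] prior 0.333333, lik 0.2, product 0.06667.
Normalizing constant = 0.33706; the posterior for Bag 3 is its product over the sum, 0.06667/0.33706 = 0.198.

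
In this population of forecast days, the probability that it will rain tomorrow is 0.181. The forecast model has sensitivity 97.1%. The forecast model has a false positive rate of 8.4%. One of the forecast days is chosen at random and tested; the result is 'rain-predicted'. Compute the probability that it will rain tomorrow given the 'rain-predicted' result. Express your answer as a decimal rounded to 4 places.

P(H | E) ≈ 0.7187

Let H be the event that it will rain tomorrow. P(H) = 0.181, so P(¬H) = 0.819. With E the 'rain-predicted' result, P(E|H) = 0.971 and P(E|¬H) = 0.084.
P(E) = 0.971·0.181 + 0.084·0.819 = 0.17575 + 0.068796 = 0.24455.
By Bayes' theorem, P(H|E) = 0.17575 / 0.24455 = 0.7187.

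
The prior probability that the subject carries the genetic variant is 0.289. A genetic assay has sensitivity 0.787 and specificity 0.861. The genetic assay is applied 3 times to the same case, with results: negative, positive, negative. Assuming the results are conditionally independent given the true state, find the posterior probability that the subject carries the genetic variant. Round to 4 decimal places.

With H the event that the subject carries the genetic variant, the joint likelihood of the observed sequence is P(data|H) = 0.213·0.787·0.213 = 0.035705 and P(data|¬H) = 0.861·0.139·0.861 = 0.10304.
Bayes: P(H|data) = 0.289·0.035705 / (0.289·0.035705 + 0.711·0.10304) = 0.010319/0.083583 = 0.1235.

Posterior P(H) ≈ 0.1235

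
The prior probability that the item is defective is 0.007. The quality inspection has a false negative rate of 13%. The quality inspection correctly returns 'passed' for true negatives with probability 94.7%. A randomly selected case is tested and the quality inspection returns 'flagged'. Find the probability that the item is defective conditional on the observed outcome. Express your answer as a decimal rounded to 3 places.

Write H for 'the item is defective'. Prior odds H:¬H = 0.007/0.993 = 0.0070493. For the 'flagged' outcome, the likelihood ratio is 0.87/0.053 = 16.415.
Posterior odds = 0.0070493 × 16.415 = 0.11572, so P(H|E) = 0.11572/(1+0.11572) = 0.104.

P(H | E) ≈ 0.104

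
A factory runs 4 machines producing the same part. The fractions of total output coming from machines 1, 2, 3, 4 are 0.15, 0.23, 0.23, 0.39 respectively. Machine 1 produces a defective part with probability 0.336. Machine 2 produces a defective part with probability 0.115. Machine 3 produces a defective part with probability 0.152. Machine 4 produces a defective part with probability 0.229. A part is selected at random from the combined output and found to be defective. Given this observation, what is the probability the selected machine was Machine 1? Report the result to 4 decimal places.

Tabulate prior·likelihood by source: [1] prior 0.15, lik 0.336, product 0.05040; [2] prior 0.23, lik 0.115, product 0.02645; [3] prior 0.23, lik 0.152, product 0.03496; [4] prior 0.39, lik 0.229, product 0.08931.
Normalizing constant = 0.20112; the posterior for Machine 1 is its product over the sum, 0.05040/0.20112 = 0.2506.

Posterior probability ≈ 0.2506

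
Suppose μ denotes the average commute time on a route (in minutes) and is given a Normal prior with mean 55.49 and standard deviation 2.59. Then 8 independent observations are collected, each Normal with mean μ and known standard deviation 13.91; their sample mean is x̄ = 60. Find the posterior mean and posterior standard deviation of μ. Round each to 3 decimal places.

Prior precision 1/τ₀² = 1/2.59² = 0.149074; data precision n/σ² = 8/13.91² = 0.0413462.
Posterior precision = 0.149074 + 0.0413462 = 0.190420, giving posterior SD = 1/√0.190420 = 2.292.
Posterior mean = (0.149074·55.49 + 0.0413462·60) / 0.190420 = 56.469.

Posterior mean ≈ 56.469; posterior SD ≈ 2.292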